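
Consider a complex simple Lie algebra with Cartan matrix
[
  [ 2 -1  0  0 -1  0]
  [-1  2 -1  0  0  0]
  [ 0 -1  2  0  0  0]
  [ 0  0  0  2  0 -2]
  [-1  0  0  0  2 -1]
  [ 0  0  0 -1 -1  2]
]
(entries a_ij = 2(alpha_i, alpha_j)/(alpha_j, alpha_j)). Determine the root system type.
C_6 (sp(12))

The matrix has rank 6 with 2's on the diagonal. Reading the off-diagonal entries as Dynkin edges (a single edge where a_ij = a_ji = -1; a double or triple edge where a_ij * a_ji = 2 or 3), the diagram is a chain of 6 nodes with a double edge at one end; the terminal node there is the unique long simple root (C_6). One simple-root ordering that puts it in standard form is (alpha_3, alpha_2, alpha_1, alpha_5, alpha_6, alpha_4). So the algebra is type C_6, i.e. sp(12).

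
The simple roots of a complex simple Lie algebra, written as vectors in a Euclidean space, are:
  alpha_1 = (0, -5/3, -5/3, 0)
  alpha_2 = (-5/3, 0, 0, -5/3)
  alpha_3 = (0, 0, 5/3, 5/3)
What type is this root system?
A3

Compute the Cartan integers a_ij = 2(alpha_i, alpha_j)/(alpha_j, alpha_j); the resulting 3x3 Cartan matrix is
[[2, 0, -1], [0, 2, -1], [-1, -1, 2]].
All simple roots have the same length, so the diagram is simply laced. The associated Dynkin diagram is a chain of 3 nodes with single edges (A_3), so the type is A_3 (the algebra sl(4)).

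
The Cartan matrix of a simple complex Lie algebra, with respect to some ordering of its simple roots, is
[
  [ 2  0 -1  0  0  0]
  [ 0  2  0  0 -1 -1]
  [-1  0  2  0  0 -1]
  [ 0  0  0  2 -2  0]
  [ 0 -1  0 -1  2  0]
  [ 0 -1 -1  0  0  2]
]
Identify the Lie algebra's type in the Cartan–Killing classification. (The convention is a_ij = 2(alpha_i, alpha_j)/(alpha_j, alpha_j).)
The matrix has rank 6 with 2's on the diagonal. Reading the off-diagonal entries as Dynkin edges (a single edge where a_ij = a_ji = -1; a double or triple edge where a_ij * a_ji = 2 or 3), the diagram is a chain of 6 nodes with a double edge at one end; the terminal node there is the unique long simple root (C_6). One simple-root ordering that puts it in standard form is (alpha_1, alpha_3, alpha_6, alpha_2, alpha_5, alpha_4). So the algebra is type C_6, i.e. sp(12).

C_6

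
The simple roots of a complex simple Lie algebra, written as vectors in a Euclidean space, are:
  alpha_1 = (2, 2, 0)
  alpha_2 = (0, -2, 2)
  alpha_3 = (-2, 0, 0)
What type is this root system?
Compute the Cartan integers a_ij = 2(alpha_i, alpha_j)/(alpha_j, alpha_j); the resulting 3x3 Cartan matrix is
[[2, -1, -2], [-1, 2, 0], [-1, 0, 2]].
The roots have two lengths (squared-length ratio 2:1); the short ones are alpha_{3}. The associated Dynkin diagram is a chain of 3 nodes with a double edge at one end; the terminal node there is the unique short simple root (B_3), so the type is B_3 (the algebra so(7)).

B_3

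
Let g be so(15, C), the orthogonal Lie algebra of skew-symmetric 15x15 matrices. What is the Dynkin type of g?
This is so(15) with 15 odd, which has dimension 15(15-1)/2 = 105 and rank (15-1)/2 = 7. In the classification of classical Lie algebras, the orthogonal algebra so(2n+1) in an odd number of variables has type B_n; here n = 7, so the Dynkin diagram is a chain of 7 nodes with a double edge at one end; the terminal node there is the unique short simple root (B_7). Hence the type is B_7.

B_7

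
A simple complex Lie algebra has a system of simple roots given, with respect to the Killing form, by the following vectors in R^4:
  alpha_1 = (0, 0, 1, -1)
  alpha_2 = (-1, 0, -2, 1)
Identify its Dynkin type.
G_2

Compute the Cartan integers a_ij = 2(alpha_i, alpha_j)/(alpha_j, alpha_j); the resulting 2x2 Cartan matrix is
[[2, -1], [-3, 2]].
The roots have two lengths (squared-length ratio 3:1); the short ones are alpha_{1}. The associated Dynkin diagram is two nodes joined by a triple edge (G_2), so the type is G_2.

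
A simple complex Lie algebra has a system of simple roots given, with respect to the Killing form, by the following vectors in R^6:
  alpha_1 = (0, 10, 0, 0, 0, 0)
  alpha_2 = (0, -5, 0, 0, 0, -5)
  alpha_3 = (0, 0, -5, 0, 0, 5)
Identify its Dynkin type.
Compute the Cartan integers a_ij = 2(alpha_i, alpha_j)/(alpha_j, alpha_j); the resulting 3x3 Cartan matrix is
[[2, -2, 0], [-1, 2, -1], [0, -1, 2]].
The roots have two lengths (squared-length ratio 2:1); the short ones are alpha_{2,3}. The associated Dynkin diagram is a chain of 3 nodes with a double edge at one end; the terminal node there is the unique long simple root (C_3), so the type is C_3 (the algebra sp(6)).

C3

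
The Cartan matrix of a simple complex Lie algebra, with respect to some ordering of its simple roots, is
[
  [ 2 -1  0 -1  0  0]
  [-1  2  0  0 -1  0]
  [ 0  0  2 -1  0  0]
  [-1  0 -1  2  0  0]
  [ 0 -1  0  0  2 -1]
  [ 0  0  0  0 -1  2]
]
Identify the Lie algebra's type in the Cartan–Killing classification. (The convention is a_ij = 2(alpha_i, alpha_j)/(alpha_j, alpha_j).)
A6

The matrix has rank 6 with 2's on the diagonal. Reading the off-diagonal entries as Dynkin edges (a single edge where a_ij = a_ji = -1; a double or triple edge where a_ij * a_ji = 2 or 3), the diagram is a chain of 6 nodes with single edges (A_6). One simple-root ordering that puts it in standard form is (alpha_6, alpha_5, alpha_2, alpha_1, alpha_4, alpha_3). So the algebra is type A_6, i.e. sl(7).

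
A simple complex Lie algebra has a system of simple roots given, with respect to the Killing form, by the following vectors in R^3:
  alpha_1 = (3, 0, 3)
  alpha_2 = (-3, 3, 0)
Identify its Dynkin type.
type A_2

Compute the Cartan integers a_ij = 2(alpha_i, alpha_j)/(alpha_j, alpha_j); the resulting 2x2 Cartan matrix is
[[2, -1], [-1, 2]].
All simple roots have the same length, so the diagram is simply laced. The associated Dynkin diagram is a chain of 2 nodes with single edges (A_2), so the type is A_2 (the algebra sl(3)).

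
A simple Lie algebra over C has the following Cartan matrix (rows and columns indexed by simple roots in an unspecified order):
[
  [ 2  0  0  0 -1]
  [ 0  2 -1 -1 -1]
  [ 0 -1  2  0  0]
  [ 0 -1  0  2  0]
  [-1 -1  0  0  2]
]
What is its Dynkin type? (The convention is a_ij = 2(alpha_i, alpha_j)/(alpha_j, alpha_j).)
D_5

The matrix has rank 5 with 2's on the diagonal. Reading the off-diagonal entries as Dynkin edges (a single edge where a_ij = a_ji = -1; a double or triple edge where a_ij * a_ji = 2 or 3), the diagram is a chain of 3 nodes with a fork of two nodes at one end (D_5). One simple-root ordering that puts it in standard form is (alpha_1, alpha_5, alpha_2, alpha_4, alpha_3). So the algebra is type D_5, i.e. so(10).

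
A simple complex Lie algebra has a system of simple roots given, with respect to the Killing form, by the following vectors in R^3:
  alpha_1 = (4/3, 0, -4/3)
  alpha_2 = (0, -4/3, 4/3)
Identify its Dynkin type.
Compute the Cartan integers a_ij = 2(alpha_i, alpha_j)/(alpha_j, alpha_j); the resulting 2x2 Cartan matrix is
[[2, -1], [-1, 2]].
All simple roots have the same length, so the diagram is simply laced. The associated Dynkin diagram is a chain of 2 nodes with single edges (A_2), so the type is A_2 (the algebra sl(3)).

A_2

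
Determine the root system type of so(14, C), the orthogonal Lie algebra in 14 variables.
type D_7

This is so(14) with 14 even, which has dimension 14(14-1)/2 = 91 and rank 14/2 = 7. In the classification of classical Lie algebras, the orthogonal algebra so(2n) in an even number of variables has type D_n; here n = 7, so the Dynkin diagram is a chain of 5 nodes with a fork of two nodes at one end (D_7). Hence the type is D_7.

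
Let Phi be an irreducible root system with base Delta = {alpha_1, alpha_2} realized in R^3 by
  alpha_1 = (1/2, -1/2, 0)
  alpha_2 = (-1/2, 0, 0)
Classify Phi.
Compute the Cartan integers a_ij = 2(alpha_i, alpha_j)/(alpha_j, alpha_j); the resulting 2x2 Cartan matrix is
[[2, -2], [-1, 2]].
The roots have two lengths (squared-length ratio 2:1); the short ones are alpha_{2}. The associated Dynkin diagram is a chain of 2 nodes with a double edge at one end; the terminal node there is the unique short simple root (B_2), so the type is B_2 (the algebra so(5)).

B_2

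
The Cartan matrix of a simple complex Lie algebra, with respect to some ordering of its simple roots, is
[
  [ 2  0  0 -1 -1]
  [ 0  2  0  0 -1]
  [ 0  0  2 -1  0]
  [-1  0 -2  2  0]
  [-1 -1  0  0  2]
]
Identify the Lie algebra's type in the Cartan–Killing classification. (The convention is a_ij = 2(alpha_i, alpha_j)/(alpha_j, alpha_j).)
The matrix has rank 5 with 2's on the diagonal. Reading the off-diagonal entries as Dynkin edges (a single edge where a_ij = a_ji = -1; a double or triple edge where a_ij * a_ji = 2 or 3), the diagram is a chain of 5 nodes with a double edge at one end; the terminal node there is the unique short simple root (B_5). One simple-root ordering that puts it in standard form is (alpha_2, alpha_5, alpha_1, alpha_4, alpha_3). So the algebra is type B_5, i.e. so(11).

B_5 (so(11))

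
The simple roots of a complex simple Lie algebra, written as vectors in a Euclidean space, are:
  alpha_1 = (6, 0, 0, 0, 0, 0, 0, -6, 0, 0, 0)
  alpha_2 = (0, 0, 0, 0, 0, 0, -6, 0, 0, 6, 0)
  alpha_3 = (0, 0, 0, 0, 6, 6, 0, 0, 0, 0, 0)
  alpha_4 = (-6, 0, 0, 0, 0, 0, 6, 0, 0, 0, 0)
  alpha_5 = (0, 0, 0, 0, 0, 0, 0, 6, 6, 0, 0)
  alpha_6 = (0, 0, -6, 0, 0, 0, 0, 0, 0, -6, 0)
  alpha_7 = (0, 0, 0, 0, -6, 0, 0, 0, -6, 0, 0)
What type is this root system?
A_7 (sl(8))

Compute the Cartan integers a_ij = 2(alpha_i, alpha_j)/(alpha_j, alpha_j); the resulting 7x7 Cartan matrix is
[[2, 0, 0, -1, -1, 0, 0], [0, 2, 0, -1, 0, -1, 0], [0, 0, 2, 0, 0, 0, -1], [-1, -1, 0, 2, 0, 0, 0], [-1, 0, 0, 0, 2, 0, -1], [0, -1, 0, 0, 0, 2, 0], [0, 0, -1, 0, -1, 0, 2]].
All simple roots have the same length, so the diagram is simply laced. The associated Dynkin diagram is a chain of 7 nodes with single edges (A_7), so the type is A_7 (the algebra sl(8)).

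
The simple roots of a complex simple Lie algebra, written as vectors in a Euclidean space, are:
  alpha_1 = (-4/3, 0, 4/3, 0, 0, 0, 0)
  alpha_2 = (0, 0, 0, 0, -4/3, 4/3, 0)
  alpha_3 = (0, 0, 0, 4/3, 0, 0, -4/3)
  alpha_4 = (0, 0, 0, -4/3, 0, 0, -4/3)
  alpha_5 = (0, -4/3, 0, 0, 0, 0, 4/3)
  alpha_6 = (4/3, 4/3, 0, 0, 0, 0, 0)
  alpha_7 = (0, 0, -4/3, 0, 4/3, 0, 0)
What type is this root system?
Compute the Cartan integers a_ij = 2(alpha_i, alpha_j)/(alpha_j, alpha_j); the resulting 7x7 Cartan matrix is
[[2, 0, 0, 0, 0, -1, -1], [0, 2, 0, 0, 0, 0, -1], [0, 0, 2, 0, -1, 0, 0], [0, 0, 0, 2, -1, 0, 0], [0, 0, -1, -1, 2, -1, 0], [-1, 0, 0, 0, -1, 2, 0], [-1, -1, 0, 0, 0, 0, 2]].
All simple roots have the same length, so the diagram is simply laced. The associated Dynkin diagram is a chain of 5 nodes with a fork of two nodes at one end (D_7), so the type is D_7 (the algebra so(14)).

D_7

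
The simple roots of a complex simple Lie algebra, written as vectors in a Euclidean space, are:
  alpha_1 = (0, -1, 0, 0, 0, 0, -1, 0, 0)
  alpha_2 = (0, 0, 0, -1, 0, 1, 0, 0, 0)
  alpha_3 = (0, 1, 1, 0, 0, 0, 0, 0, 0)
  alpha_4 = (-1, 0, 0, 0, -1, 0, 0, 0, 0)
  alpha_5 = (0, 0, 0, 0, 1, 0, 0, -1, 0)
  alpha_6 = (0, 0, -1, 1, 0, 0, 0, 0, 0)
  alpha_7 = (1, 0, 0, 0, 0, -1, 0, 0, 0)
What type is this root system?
A7

Compute the Cartan integers a_ij = 2(alpha_i, alpha_j)/(alpha_j, alpha_j); the resulting 7x7 Cartan matrix is
[[2, 0, -1, 0, 0, 0, 0], [0, 2, 0, 0, 0, -1, -1], [-1, 0, 2, 0, 0, -1, 0], [0, 0, 0, 2, -1, 0, -1], [0, 0, 0, -1, 2, 0, 0], [0, -1, -1, 0, 0, 2, 0], [0, -1, 0, -1, 0, 0, 2]].
All simple roots have the same length, so the diagram is simply laced. The associated Dynkin diagram is a chain of 7 nodes with single edges (A_7), so the type is A_7 (the algebra sl(8)).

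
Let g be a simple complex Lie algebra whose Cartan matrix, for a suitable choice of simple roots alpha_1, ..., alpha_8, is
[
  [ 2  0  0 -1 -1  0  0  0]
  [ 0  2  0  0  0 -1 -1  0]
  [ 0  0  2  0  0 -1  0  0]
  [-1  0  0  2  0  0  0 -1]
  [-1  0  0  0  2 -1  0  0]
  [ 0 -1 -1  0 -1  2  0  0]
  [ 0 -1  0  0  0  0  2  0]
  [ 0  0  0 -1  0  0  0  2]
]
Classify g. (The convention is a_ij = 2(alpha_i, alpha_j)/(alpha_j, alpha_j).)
type E_8

The matrix has rank 8 with 2's on the diagonal. Reading the off-diagonal entries as Dynkin edges (a single edge where a_ij = a_ji = -1; a double or triple edge where a_ij * a_ji = 2 or 3), the diagram is a chain of 7 nodes with one extra node attached to the third node from one end (E_8). One simple-root ordering that puts it in standard form is (alpha_7, alpha_3, alpha_2, alpha_6, alpha_5, alpha_1, alpha_4, alpha_8). So the algebra is type E_8.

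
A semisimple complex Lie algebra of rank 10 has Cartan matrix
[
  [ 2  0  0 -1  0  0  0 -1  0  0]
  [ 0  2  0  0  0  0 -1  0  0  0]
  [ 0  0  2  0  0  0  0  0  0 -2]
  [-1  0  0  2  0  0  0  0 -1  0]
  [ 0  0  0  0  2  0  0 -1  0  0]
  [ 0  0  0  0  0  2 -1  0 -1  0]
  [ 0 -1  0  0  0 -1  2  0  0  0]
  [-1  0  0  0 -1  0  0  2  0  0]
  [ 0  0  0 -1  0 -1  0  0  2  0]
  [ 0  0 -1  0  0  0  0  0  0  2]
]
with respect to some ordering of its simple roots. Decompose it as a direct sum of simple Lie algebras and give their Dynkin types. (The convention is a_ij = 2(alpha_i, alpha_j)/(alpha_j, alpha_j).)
The diagram associated to this matrix has two connected components: the simple roots {alpha_1, alpha_2, alpha_4, alpha_5, alpha_6, alpha_7, alpha_8, alpha_9} form a chain of 8 nodes with single edges (A_8), and {alpha_3, alpha_10} form a chain of 2 nodes with a double edge at one end; the terminal node there is the unique short simple root (B_2). A semisimple Lie algebra decomposes uniquely as the direct sum of simple ideals, one per connected component of its Dynkin diagram, so g ≅ A_8 ⊕ B_2 (dimension 80 + 10 = 90).

type A_8 + type B_2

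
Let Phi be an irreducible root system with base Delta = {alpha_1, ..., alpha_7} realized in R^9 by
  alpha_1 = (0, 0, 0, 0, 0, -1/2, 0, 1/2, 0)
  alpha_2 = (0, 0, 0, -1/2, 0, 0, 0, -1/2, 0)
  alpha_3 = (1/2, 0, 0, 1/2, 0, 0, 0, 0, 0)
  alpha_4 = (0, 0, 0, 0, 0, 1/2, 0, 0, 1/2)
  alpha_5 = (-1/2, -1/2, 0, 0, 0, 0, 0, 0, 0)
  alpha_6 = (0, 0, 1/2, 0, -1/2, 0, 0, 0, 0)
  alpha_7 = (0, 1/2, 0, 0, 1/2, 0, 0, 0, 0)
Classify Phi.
type A_7

Compute the Cartan integers a_ij = 2(alpha_i, alpha_j)/(alpha_j, alpha_j); the resulting 7x7 Cartan matrix is
[[2, -1, 0, -1, 0, 0, 0], [-1, 2, -1, 0, 0, 0, 0], [0, -1, 2, 0, -1, 0, 0], [-1, 0, 0, 2, 0, 0, 0], [0, 0, -1, 0, 2, 0, -1], [0, 0, 0, 0, 0, 2, -1], [0, 0, 0, 0, -1, -1, 2]].
All simple roots have the same length, so the diagram is simply laced. The associated Dynkin diagram is a chain of 7 nodes with single edges (A_7), so the type is A_7 (the algebra sl(8)).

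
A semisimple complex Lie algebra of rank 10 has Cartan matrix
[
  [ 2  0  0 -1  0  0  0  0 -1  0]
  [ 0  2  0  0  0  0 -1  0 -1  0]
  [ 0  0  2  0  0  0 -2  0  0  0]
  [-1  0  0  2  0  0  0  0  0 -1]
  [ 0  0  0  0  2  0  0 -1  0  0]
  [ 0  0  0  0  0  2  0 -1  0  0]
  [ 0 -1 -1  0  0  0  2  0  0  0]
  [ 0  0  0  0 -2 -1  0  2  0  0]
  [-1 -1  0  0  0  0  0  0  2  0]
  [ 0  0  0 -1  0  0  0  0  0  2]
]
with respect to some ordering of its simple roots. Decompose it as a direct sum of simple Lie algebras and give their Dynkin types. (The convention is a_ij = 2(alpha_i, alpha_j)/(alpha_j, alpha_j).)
B3 + C7

The diagram associated to this matrix has two connected components: the simple roots {alpha_5, alpha_6, alpha_8} form a chain of 3 nodes with a double edge at one end; the terminal node there is the unique short simple root (B_3), and {alpha_1, alpha_2, alpha_3, alpha_4, alpha_7, alpha_9, alpha_10} form a chain of 7 nodes with a double edge at one end; the terminal node there is the unique long simple root (C_7). A semisimple Lie algebra decomposes uniquely as the direct sum of simple ideals, one per connected component of its Dynkin diagram, so g ≅ B_3 ⊕ C_7 (dimension 21 + 105 = 126).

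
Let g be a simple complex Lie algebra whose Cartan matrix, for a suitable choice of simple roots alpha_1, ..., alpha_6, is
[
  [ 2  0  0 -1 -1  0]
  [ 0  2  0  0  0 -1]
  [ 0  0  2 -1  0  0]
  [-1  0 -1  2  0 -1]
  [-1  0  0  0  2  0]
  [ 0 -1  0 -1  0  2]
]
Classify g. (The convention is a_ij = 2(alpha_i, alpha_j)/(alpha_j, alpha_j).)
The matrix has rank 6 with 2's on the diagonal. Reading the off-diagonal entries as Dynkin edges (a single edge where a_ij = a_ji = -1; a double or triple edge where a_ij * a_ji = 2 or 3), the diagram is a chain of 5 nodes with one extra node attached to the third node from one end (E_6). One simple-root ordering that puts it in standard form is (alpha_2, alpha_3, alpha_6, alpha_4, alpha_1, alpha_5). So the algebra is type E_6.

E_6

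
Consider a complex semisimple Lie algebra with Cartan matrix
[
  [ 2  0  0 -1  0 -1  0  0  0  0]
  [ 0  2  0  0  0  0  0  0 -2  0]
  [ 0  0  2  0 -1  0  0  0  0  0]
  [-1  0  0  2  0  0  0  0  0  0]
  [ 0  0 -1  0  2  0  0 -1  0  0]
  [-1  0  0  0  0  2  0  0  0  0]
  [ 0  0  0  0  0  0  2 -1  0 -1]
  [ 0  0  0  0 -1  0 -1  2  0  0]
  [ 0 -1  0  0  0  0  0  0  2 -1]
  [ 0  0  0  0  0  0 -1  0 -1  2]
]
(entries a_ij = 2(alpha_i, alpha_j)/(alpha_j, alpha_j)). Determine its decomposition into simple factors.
A_3 + C_7

The diagram associated to this matrix has two connected components: the simple roots {alpha_1, alpha_4, alpha_6} form a chain of 3 nodes with single edges (A_3), and {alpha_2, alpha_3, alpha_5, alpha_7, alpha_8, alpha_9, alpha_10} form a chain of 7 nodes with a double edge at one end; the terminal node there is the unique long simple root (C_7). A semisimple Lie algebra decomposes uniquely as the direct sum of simple ideals, one per connected component of its Dynkin diagram, so g ≅ A_3 ⊕ C_7 (dimension 15 + 105 = 120).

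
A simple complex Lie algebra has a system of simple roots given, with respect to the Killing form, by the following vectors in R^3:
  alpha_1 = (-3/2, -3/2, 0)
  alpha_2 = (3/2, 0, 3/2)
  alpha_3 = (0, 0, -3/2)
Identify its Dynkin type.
Compute the Cartan integers a_ij = 2(alpha_i, alpha_j)/(alpha_j, alpha_j); the resulting 3x3 Cartan matrix is
[[2, -1, 0], [-1, 2, -2], [0, -1, 2]].
The roots have two lengths (squared-length ratio 2:1); the short ones are alpha_{3}. The associated Dynkin diagram is a chain of 3 nodes with a double edge at one end; the terminal node there is the unique short simple root (B_3), so the type is B_3 (the algebra so(7)).

B3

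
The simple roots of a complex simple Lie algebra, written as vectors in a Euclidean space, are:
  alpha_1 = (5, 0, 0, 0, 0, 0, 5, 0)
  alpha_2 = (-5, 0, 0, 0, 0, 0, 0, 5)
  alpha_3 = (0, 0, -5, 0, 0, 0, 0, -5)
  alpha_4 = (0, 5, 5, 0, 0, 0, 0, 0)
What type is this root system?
Compute the Cartan integers a_ij = 2(alpha_i, alpha_j)/(alpha_j, alpha_j); the resulting 4x4 Cartan matrix is
[[2, -1, 0, 0], [-1, 2, -1, 0], [0, -1, 2, -1], [0, 0, -1, 2]].
All simple roots have the same length, so the diagram is simply laced. The associated Dynkin diagram is a chain of 4 nodes with single edges (A_4), so the type is A_4 (the algebra sl(5)).

A_4 (sl(5))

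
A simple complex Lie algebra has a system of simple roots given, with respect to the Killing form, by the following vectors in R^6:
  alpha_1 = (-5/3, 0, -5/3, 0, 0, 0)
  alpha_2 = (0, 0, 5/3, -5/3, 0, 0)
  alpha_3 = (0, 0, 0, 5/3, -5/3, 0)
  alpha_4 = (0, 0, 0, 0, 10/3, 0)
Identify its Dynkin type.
Compute the Cartan integers a_ij = 2(alpha_i, alpha_j)/(alpha_j, alpha_j); the resulting 4x4 Cartan matrix is
[[2, -1, 0, 0], [-1, 2, -1, 0], [0, -1, 2, -1], [0, 0, -2, 2]].
The roots have two lengths (squared-length ratio 2:1); the short ones are alpha_{1,2,3}. The associated Dynkin diagram is a chain of 4 nodes with a double edge at one end; the terminal node there is the unique long simple root (C_4), so the type is C_4 (the algebra sp(8)).

C_4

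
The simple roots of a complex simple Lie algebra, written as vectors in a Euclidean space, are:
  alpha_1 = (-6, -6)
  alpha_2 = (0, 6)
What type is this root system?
B_2 (so(5))

Compute the Cartan integers a_ij = 2(alpha_i, alpha_j)/(alpha_j, alpha_j); the resulting 2x2 Cartan matrix is
[[2, -2], [-1, 2]].
The roots have two lengths (squared-length ratio 2:1); the short ones are alpha_{2}. The associated Dynkin diagram is a chain of 2 nodes with a double edge at one end; the terminal node there is the unique short simple root (B_2), so the type is B_2 (the algebra so(5)).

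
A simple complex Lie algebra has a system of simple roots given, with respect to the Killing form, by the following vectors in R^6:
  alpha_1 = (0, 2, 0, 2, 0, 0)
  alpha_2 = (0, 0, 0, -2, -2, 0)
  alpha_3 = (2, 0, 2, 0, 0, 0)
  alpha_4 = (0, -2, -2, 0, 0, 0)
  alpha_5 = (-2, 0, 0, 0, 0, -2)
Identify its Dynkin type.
Compute the Cartan integers a_ij = 2(alpha_i, alpha_j)/(alpha_j, alpha_j); the resulting 5x5 Cartan matrix is
[[2, -1, 0, -1, 0], [-1, 2, 0, 0, 0], [0, 0, 2, -1, -1], [-1, 0, -1, 2, 0], [0, 0, -1, 0, 2]].
All simple roots have the same length, so the diagram is simply laced. The associated Dynkin diagram is a chain of 5 nodes with single edges (A_5), so the type is A_5 (the algebra sl(6)).

A_5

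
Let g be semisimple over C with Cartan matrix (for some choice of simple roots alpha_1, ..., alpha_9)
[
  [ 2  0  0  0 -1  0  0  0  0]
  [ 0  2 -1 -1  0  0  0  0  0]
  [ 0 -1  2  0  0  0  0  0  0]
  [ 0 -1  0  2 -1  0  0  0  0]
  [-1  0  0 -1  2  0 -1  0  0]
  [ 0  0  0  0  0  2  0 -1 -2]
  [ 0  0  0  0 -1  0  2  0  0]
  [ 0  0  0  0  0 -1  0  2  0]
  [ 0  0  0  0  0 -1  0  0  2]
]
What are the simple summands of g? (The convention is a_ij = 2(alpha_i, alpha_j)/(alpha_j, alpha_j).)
The diagram associated to this matrix has two connected components: the simple roots {alpha_6, alpha_8, alpha_9} form a chain of 3 nodes with a double edge at one end; the terminal node there is the unique short simple root (B_3), and {alpha_1, alpha_2, alpha_3, alpha_4, alpha_5, alpha_7} form a chain of 4 nodes with a fork of two nodes at one end (D_6). A semisimple Lie algebra decomposes uniquely as the direct sum of simple ideals, one per connected component of its Dynkin diagram, so g ≅ B_3 ⊕ D_6 (dimension 21 + 66 = 87).

B_3 ⊕ D_6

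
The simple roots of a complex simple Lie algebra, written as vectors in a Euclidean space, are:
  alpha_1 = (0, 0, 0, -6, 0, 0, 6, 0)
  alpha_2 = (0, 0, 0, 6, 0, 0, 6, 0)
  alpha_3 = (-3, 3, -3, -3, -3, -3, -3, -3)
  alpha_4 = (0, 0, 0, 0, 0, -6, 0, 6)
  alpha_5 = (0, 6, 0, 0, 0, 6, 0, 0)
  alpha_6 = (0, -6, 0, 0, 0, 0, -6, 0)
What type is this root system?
E_6

Compute the Cartan integers a_ij = 2(alpha_i, alpha_j)/(alpha_j, alpha_j); the resulting 6x6 Cartan matrix is
[[2, 0, 0, 0, 0, -1], [0, 2, -1, 0, 0, -1], [0, -1, 2, 0, 0, 0], [0, 0, 0, 2, -1, 0], [0, 0, 0, -1, 2, -1], [-1, -1, 0, 0, -1, 2]].
All simple roots have the same length, so the diagram is simply laced. The associated Dynkin diagram is a chain of 5 nodes with one extra node attached to the third node from one end (E_6), so the type is E_6.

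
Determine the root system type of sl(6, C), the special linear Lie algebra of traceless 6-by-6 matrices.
A5

This is sl(6), which has dimension 6^2 - 1 = 35 and rank 6 - 1 = 5 (a Cartan subalgebra is the diagonal traceless matrices). In the classification of classical Lie algebras, the special linear algebra sl(n+1) has type A_n; here n = 5, so the Dynkin diagram is a chain of 5 nodes with single edges (A_5). Hence the type is A_5.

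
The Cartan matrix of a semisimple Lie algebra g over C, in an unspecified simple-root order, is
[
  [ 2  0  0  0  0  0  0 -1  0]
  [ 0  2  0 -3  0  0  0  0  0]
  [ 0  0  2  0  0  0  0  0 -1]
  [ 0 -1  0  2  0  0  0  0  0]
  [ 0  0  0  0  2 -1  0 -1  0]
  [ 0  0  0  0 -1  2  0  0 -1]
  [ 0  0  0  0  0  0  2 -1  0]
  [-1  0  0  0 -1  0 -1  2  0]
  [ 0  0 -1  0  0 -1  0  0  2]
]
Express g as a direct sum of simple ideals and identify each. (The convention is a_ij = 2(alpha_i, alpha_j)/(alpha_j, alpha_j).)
type D_7 ⊕ type G_2

The diagram associated to this matrix has two connected components: the simple roots {alpha_1, alpha_3, alpha_5, alpha_6, alpha_7, alpha_8, alpha_9} form a chain of 5 nodes with a fork of two nodes at one end (D_7), and {alpha_2, alpha_4} form two nodes joined by a triple edge (G_2). A semisimple Lie algebra decomposes uniquely as the direct sum of simple ideals, one per connected component of its Dynkin diagram, so g ≅ D_7 ⊕ G_2 (dimension 91 + 14 = 105).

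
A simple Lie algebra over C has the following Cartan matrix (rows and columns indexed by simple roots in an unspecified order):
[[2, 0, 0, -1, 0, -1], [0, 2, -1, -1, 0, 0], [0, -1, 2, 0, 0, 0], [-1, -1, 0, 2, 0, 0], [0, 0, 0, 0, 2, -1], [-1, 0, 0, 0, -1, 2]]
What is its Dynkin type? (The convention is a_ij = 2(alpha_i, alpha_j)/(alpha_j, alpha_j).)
The matrix has rank 6 with 2's on the diagonal. Reading the off-diagonal entries as Dynkin edges (a single edge where a_ij = a_ji = -1; a double or triple edge where a_ij * a_ji = 2 or 3), the diagram is a chain of 6 nodes with single edges (A_6). One simple-root ordering that puts it in standard form is (alpha_3, alpha_2, alpha_4, alpha_1, alpha_6, alpha_5). So the algebra is type A_6, i.e. sl(7).

A_6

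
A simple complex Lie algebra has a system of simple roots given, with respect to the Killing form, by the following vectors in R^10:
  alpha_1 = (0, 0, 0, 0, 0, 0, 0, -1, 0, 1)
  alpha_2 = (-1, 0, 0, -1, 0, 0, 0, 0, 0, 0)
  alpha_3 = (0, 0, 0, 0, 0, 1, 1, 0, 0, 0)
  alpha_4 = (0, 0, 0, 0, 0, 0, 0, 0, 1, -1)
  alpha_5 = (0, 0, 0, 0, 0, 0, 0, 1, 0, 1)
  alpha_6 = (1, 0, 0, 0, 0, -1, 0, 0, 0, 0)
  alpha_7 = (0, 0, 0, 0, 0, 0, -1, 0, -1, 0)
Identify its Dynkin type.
Compute the Cartan integers a_ij = 2(alpha_i, alpha_j)/(alpha_j, alpha_j); the resulting 7x7 Cartan matrix is
[[2, 0, 0, -1, 0, 0, 0], [0, 2, 0, 0, 0, -1, 0], [0, 0, 2, 0, 0, -1, -1], [-1, 0, 0, 2, -1, 0, -1], [0, 0, 0, -1, 2, 0, 0], [0, -1, -1, 0, 0, 2, 0], [0, 0, -1, -1, 0, 0, 2]].
All simple roots have the same length, so the diagram is simply laced. The associated Dynkin diagram is a chain of 5 nodes with a fork of two nodes at one end (D_7), so the type is D_7 (the algebra so(14)).

D_7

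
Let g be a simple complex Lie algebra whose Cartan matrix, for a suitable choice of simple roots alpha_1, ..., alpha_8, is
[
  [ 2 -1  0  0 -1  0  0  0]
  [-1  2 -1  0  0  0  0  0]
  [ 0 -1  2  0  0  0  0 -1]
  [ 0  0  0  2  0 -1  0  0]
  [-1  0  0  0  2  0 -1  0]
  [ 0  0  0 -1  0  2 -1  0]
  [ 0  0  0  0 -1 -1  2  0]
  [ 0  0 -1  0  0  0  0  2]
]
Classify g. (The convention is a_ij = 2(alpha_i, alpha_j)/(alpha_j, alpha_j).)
A8

The matrix has rank 8 with 2's on the diagonal. Reading the off-diagonal entries as Dynkin edges (a single edge where a_ij = a_ji = -1; a double or triple edge where a_ij * a_ji = 2 or 3), the diagram is a chain of 8 nodes with single edges (A_8). One simple-root ordering that puts it in standard form is (alpha_8, alpha_3, alpha_2, alpha_1, alpha_5, alpha_7, alpha_6, alpha_4). So the algebra is type A_8, i.e. sl(9).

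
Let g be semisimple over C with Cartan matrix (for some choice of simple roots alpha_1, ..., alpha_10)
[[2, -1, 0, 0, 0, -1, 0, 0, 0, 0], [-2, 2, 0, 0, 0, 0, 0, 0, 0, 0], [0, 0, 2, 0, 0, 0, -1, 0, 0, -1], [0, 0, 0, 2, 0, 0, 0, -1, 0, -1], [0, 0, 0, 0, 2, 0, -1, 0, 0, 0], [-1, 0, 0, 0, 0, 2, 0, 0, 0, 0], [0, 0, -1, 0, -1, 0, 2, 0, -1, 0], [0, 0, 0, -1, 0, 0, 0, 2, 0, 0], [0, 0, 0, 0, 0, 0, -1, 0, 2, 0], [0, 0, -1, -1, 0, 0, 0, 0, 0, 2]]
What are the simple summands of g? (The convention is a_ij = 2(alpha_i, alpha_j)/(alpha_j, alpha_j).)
C_3 (sp(6)) ⊕ D_7 (so(14))

The diagram associated to this matrix has two connected components: the simple roots {alpha_1, alpha_2, alpha_6} form a chain of 3 nodes with a double edge at one end; the terminal node there is the unique long simple root (C_3), and {alpha_3, alpha_4, alpha_5, alpha_7, alpha_8, alpha_9, alpha_10} form a chain of 5 nodes with a fork of two nodes at one end (D_7). A semisimple Lie algebra decomposes uniquely as the direct sum of simple ideals, one per connected component of its Dynkin diagram, so g ≅ C_3 ⊕ D_7 (dimension 21 + 91 = 112).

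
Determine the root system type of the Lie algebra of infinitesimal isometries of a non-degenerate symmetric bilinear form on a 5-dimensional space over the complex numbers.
B2

This is so(5) with 5 odd, which has dimension 5(5-1)/2 = 10 and rank (5-1)/2 = 2. In the classification of classical Lie algebras, the orthogonal algebra so(2n+1) in an odd number of variables has type B_n; here n = 2, so the Dynkin diagram is a chain of 2 nodes with a double edge at one end; the terminal node there is the unique short simple root (B_2). Hence the type is B_2.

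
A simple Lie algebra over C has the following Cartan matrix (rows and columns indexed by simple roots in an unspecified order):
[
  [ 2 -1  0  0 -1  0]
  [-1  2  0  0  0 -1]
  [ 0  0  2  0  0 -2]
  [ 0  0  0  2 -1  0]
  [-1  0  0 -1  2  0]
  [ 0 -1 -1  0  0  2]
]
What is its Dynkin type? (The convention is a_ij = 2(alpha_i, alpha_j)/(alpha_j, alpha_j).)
type C_6

The matrix has rank 6 with 2's on the diagonal. Reading the off-diagonal entries as Dynkin edges (a single edge where a_ij = a_ji = -1; a double or triple edge where a_ij * a_ji = 2 or 3), the diagram is a chain of 6 nodes with a double edge at one end; the terminal node there is the unique long simple root (C_6). One simple-root ordering that puts it in standard form is (alpha_4, alpha_5, alpha_1, alpha_2, alpha_6, alpha_3). So the algebra is type C_6, i.e. sp(12).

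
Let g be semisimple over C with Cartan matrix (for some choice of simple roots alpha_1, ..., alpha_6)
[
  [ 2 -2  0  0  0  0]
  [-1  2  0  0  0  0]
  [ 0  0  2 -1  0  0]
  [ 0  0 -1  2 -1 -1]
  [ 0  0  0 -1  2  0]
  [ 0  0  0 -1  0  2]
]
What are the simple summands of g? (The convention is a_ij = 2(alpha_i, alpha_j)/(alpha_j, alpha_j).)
The diagram associated to this matrix has two connected components: the simple roots {alpha_1, alpha_2} form a chain of 2 nodes with a double edge at one end; the terminal node there is the unique short simple root (B_2), and {alpha_3, alpha_4, alpha_5, alpha_6} form a chain of 2 nodes with a fork of two nodes at one end (D_4). A semisimple Lie algebra decomposes uniquely as the direct sum of simple ideals, one per connected component of its Dynkin diagram, so g ≅ B_2 ⊕ D_4 (dimension 10 + 28 = 38).

B_2 (so(5)) ⊕ D_4 (so(8))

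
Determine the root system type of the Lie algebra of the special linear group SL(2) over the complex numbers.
type A_1

This is sl(2), which has dimension 2^2 - 1 = 3 and rank 2 - 1 = 1 (a Cartan subalgebra is the diagonal traceless matrices). In the classification of classical Lie algebras, the special linear algebra sl(n+1) has type A_n; here n = 1, so the Dynkin diagram is a chain of 1 nodes with single edges (A_1). Hence the type is A_1.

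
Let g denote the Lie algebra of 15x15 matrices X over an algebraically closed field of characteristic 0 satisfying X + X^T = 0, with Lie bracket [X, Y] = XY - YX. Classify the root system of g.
This is so(15) with 15 odd, which has dimension 15(15-1)/2 = 105 and rank (15-1)/2 = 7. In the classification of classical Lie algebras, the orthogonal algebra so(2n+1) in an odd number of variables has type B_n; here n = 7, so the Dynkin diagram is a chain of 7 nodes with a double edge at one end; the terminal node there is the unique short simple root (B_7). Hence the type is B_7.

B_7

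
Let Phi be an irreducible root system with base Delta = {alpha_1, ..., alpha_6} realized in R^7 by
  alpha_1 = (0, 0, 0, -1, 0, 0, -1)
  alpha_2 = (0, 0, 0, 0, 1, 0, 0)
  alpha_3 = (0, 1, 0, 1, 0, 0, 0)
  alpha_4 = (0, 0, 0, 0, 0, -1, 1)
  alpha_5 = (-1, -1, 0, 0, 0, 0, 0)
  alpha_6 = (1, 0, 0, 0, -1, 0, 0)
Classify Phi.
B_6

Compute the Cartan integers a_ij = 2(alpha_i, alpha_j)/(alpha_j, alpha_j); the resulting 6x6 Cartan matrix is
[[2, 0, -1, -1, 0, 0], [0, 2, 0, 0, 0, -1], [-1, 0, 2, 0, -1, 0], [-1, 0, 0, 2, 0, 0], [0, 0, -1, 0, 2, -1], [0, -2, 0, 0, -1, 2]].
The roots have two lengths (squared-length ratio 2:1); the short ones are alpha_{2}. The associated Dynkin diagram is a chain of 6 nodes with a double edge at one end; the terminal node there is the unique short simple root (B_6), so the type is B_6 (the algebra so(13)).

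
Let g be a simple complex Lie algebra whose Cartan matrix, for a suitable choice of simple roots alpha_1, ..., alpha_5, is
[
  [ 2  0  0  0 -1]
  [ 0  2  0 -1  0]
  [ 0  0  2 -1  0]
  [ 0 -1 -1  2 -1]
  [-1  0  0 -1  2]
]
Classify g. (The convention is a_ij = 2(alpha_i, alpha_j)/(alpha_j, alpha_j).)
D_5 (so(10))

The matrix has rank 5 with 2's on the diagonal. Reading the off-diagonal entries as Dynkin edges (a single edge where a_ij = a_ji = -1; a double or triple edge where a_ij * a_ji = 2 or 3), the diagram is a chain of 3 nodes with a fork of two nodes at one end (D_5). One simple-root ordering that puts it in standard form is (alpha_1, alpha_5, alpha_4, alpha_3, alpha_2). So the algebra is type D_5, i.e. so(10).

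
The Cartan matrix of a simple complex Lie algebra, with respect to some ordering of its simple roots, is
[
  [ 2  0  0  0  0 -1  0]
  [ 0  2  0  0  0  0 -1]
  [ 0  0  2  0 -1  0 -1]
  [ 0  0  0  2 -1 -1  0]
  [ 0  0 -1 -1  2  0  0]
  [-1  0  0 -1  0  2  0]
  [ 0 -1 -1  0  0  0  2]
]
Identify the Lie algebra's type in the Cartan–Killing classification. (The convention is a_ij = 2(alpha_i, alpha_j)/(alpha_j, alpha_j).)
The matrix has rank 7 with 2's on the diagonal. Reading the off-diagonal entries as Dynkin edges (a single edge where a_ij = a_ji = -1; a double or triple edge where a_ij * a_ji = 2 or 3), the diagram is a chain of 7 nodes with single edges (A_7). One simple-root ordering that puts it in standard form is (alpha_2, alpha_7, alpha_3, alpha_5, alpha_4, alpha_6, alpha_1). So the algebra is type A_7, i.e. sl(8).

A_7 (sl(8))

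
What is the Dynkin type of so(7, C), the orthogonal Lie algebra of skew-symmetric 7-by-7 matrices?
type B_3

This is so(7) with 7 odd, which has dimension 7(7-1)/2 = 21 and rank (7-1)/2 = 3. In the classification of classical Lie algebras, the orthogonal algebra so(2n+1) in an odd number of variables has type B_n; here n = 3, so the Dynkin diagram is a chain of 3 nodes with a double edge at one end; the terminal node there is the unique short simple root (B_3). Hence the type is B_3.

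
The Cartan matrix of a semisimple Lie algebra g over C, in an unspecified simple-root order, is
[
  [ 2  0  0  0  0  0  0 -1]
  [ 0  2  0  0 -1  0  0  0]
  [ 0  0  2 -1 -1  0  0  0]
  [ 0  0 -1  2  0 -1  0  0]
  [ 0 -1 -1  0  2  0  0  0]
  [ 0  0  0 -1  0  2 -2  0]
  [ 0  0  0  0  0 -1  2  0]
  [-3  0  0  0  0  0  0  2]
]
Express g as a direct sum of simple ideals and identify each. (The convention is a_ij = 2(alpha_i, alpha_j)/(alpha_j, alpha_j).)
B_6 ⊕ G_2

The diagram associated to this matrix has two connected components: the simple roots {alpha_2, alpha_3, alpha_4, alpha_5, alpha_6, alpha_7} form a chain of 6 nodes with a double edge at one end; the terminal node there is the unique short simple root (B_6), and {alpha_1, alpha_8} form two nodes joined by a triple edge (G_2). A semisimple Lie algebra decomposes uniquely as the direct sum of simple ideals, one per connected component of its Dynkin diagram, so g ≅ B_6 ⊕ G_2 (dimension 78 + 14 = 92).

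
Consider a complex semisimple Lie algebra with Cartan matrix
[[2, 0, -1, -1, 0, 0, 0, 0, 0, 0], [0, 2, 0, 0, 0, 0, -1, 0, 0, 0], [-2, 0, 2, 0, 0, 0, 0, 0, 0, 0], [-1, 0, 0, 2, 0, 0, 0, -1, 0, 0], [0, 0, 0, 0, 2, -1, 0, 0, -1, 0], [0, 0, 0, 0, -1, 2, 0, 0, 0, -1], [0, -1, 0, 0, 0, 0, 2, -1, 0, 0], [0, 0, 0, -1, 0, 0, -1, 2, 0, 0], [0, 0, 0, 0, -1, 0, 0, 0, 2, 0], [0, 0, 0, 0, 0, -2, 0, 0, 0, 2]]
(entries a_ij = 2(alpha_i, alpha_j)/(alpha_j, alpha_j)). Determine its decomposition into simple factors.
The diagram associated to this matrix has two connected components: the simple roots {alpha_5, alpha_6, alpha_9, alpha_10} form a chain of 4 nodes with a double edge at one end; the terminal node there is the unique long simple root (C_4), and {alpha_1, alpha_2, alpha_3, alpha_4, alpha_7, alpha_8} form a chain of 6 nodes with a double edge at one end; the terminal node there is the unique long simple root (C_6). A semisimple Lie algebra decomposes uniquely as the direct sum of simple ideals, one per connected component of its Dynkin diagram, so g ≅ C_4 ⊕ C_6 (dimension 36 + 78 = 114).

C4 + C6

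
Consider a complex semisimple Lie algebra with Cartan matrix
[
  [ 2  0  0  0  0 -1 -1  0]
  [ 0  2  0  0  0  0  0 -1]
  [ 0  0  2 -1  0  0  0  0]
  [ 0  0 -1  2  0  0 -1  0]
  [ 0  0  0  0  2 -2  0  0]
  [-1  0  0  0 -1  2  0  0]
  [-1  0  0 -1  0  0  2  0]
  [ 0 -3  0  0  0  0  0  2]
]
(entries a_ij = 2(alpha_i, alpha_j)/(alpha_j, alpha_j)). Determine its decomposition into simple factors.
C_6 (sp(12)) ⊕ G_2

The diagram associated to this matrix has two connected components: the simple roots {alpha_1, alpha_3, alpha_4, alpha_5, alpha_6, alpha_7} form a chain of 6 nodes with a double edge at one end; the terminal node there is the unique long simple root (C_6), and {alpha_2, alpha_8} form two nodes joined by a triple edge (G_2). A semisimple Lie algebra decomposes uniquely as the direct sum of simple ideals, one per connected component of its Dynkin diagram, so g ≅ C_6 ⊕ G_2 (dimension 78 + 14 = 92).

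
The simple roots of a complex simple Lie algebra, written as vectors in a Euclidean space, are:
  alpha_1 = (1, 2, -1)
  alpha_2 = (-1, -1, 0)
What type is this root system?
type G_2

Compute the Cartan integers a_ij = 2(alpha_i, alpha_j)/(alpha_j, alpha_j); the resulting 2x2 Cartan matrix is
[[2, -3], [-1, 2]].
The roots have two lengths (squared-length ratio 3:1); the short ones are alpha_{2}. The associated Dynkin diagram is two nodes joined by a triple edge (G_2), so the type is G_2.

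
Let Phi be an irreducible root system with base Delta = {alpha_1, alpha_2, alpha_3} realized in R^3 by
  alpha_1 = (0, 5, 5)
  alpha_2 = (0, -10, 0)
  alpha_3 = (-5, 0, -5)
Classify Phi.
Compute the Cartan integers a_ij = 2(alpha_i, alpha_j)/(alpha_j, alpha_j); the resulting 3x3 Cartan matrix is
[[2, -1, -1], [-2, 2, 0], [-1, 0, 2]].
The roots have two lengths (squared-length ratio 2:1); the short ones are alpha_{1,3}. The associated Dynkin diagram is a chain of 3 nodes with a double edge at one end; the terminal node there is the unique long simple root (C_3), so the type is C_3 (the algebra sp(6)).

C3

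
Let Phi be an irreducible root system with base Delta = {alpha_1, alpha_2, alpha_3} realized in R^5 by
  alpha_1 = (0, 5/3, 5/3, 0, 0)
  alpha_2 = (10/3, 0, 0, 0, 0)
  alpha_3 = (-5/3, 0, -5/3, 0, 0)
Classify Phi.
Compute the Cartan integers a_ij = 2(alpha_i, alpha_j)/(alpha_j, alpha_j); the resulting 3x3 Cartan matrix is
[[2, 0, -1], [0, 2, -2], [-1, -1, 2]].
The roots have two lengths (squared-length ratio 2:1); the short ones are alpha_{1,3}. The associated Dynkin diagram is a chain of 3 nodes with a double edge at one end; the terminal node there is the unique long simple root (C_3), so the type is C_3 (the algebra sp(6)).

type C_3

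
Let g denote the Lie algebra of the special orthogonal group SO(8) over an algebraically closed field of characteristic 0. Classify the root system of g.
This is so(8) with 8 even, which has dimension 8(8-1)/2 = 28 and rank 8/2 = 4. In the classification of classical Lie algebras, the orthogonal algebra so(2n) in an even number of variables has type D_n; here n = 4, so the Dynkin diagram is a chain of 2 nodes with a fork of two nodes at one end (D_4). Hence the type is D_4.

D_4 (so(8))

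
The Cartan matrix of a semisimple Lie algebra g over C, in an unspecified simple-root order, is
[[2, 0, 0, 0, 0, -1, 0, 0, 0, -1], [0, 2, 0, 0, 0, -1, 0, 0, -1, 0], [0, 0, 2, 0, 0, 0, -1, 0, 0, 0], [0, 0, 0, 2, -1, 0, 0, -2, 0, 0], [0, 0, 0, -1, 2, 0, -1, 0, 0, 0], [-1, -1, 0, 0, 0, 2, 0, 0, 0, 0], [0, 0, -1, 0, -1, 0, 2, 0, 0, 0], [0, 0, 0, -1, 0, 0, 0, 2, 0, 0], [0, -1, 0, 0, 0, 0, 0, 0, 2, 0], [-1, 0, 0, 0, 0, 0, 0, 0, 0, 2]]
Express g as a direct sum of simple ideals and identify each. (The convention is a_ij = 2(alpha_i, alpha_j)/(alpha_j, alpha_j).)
The diagram associated to this matrix has two connected components: the simple roots {alpha_1, alpha_2, alpha_6, alpha_9, alpha_10} form a chain of 5 nodes with single edges (A_5), and {alpha_3, alpha_4, alpha_5, alpha_7, alpha_8} form a chain of 5 nodes with a double edge at one end; the terminal node there is the unique short simple root (B_5). A semisimple Lie algebra decomposes uniquely as the direct sum of simple ideals, one per connected component of its Dynkin diagram, so g ≅ A_5 ⊕ B_5 (dimension 35 + 55 = 90).

A_5 (sl(6)) + B_5 (so(11))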